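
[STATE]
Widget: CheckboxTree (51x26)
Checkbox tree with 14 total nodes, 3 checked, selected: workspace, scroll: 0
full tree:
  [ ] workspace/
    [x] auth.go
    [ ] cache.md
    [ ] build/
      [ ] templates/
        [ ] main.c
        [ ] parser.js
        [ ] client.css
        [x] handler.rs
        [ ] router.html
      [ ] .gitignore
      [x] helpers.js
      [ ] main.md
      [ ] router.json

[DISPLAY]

>[-] workspace/                                    
   [x] auth.go                                     
   [ ] cache.md                                    
   [-] build/                                      
     [-] templates/                                
       [ ] main.c                                  
       [ ] parser.js                               
       [ ] client.css                              
       [x] handler.rs                              
       [ ] router.html                             
     [ ] .gitignore                                
     [x] helpers.js                                
     [ ] main.md                                   
     [ ] router.json                               
                                                   
                                                   
                                                   
                                                   
                                                   
                                                   
                                                   
                                                   
                                                   
                                                   
                                                   
                                                   


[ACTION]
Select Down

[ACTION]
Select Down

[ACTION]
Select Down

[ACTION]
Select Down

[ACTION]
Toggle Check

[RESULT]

 [-] workspace/                                    
   [x] auth.go                                     
   [ ] cache.md                                    
   [-] build/                                      
>    [x] templates/                                
       [x] main.c                                  
       [x] parser.js                               
       [x] client.css                              
       [x] handler.rs                              
       [x] router.html                             
     [ ] .gitignore                                
     [x] helpers.js                                
     [ ] main.md                                   
     [ ] router.json                               
                                                   
                                                   
                                                   
                                                   
                                                   
                                                   
                                                   
                                                   
                                                   
                                                   
                                                   
                                                   


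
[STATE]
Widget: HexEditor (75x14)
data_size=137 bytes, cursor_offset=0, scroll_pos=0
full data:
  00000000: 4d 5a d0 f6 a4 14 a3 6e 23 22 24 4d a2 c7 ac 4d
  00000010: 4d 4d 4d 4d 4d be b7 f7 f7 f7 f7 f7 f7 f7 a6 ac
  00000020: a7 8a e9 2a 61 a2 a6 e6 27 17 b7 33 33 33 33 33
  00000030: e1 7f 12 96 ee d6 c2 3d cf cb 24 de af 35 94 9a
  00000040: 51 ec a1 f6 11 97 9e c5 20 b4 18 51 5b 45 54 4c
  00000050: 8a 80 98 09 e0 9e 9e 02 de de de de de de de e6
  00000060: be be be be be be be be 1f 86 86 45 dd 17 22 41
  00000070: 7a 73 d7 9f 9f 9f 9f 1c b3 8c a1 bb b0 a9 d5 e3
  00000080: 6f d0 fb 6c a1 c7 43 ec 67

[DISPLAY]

00000000  4D 5a d0 f6 a4 14 a3 6e  23 22 24 4d a2 c7 ac 4d  |MZ.....n#"$M..
00000010  4d 4d 4d 4d 4d be b7 f7  f7 f7 f7 f7 f7 f7 a6 ac  |MMMMM.........
00000020  a7 8a e9 2a 61 a2 a6 e6  27 17 b7 33 33 33 33 33  |...*a...'..333
00000030  e1 7f 12 96 ee d6 c2 3d  cf cb 24 de af 35 94 9a  |.......=..$..5
00000040  51 ec a1 f6 11 97 9e c5  20 b4 18 51 5b 45 54 4c  |Q....... ..Q[E
00000050  8a 80 98 09 e0 9e 9e 02  de de de de de de de e6  |..............
00000060  be be be be be be be be  1f 86 86 45 dd 17 22 41  |...........E..
00000070  7a 73 d7 9f 9f 9f 9f 1c  b3 8c a1 bb b0 a9 d5 e3  |zs............
00000080  6f d0 fb 6c a1 c7 43 ec  67                       |o..l..C.g     
                                                                           
                                                                           
                                                                           
                                                                           
                                                                           


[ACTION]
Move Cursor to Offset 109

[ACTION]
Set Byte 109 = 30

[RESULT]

00000000  4d 5a d0 f6 a4 14 a3 6e  23 22 24 4d a2 c7 ac 4d  |MZ.....n#"$M..
00000010  4d 4d 4d 4d 4d be b7 f7  f7 f7 f7 f7 f7 f7 a6 ac  |MMMMM.........
00000020  a7 8a e9 2a 61 a2 a6 e6  27 17 b7 33 33 33 33 33  |...*a...'..333
00000030  e1 7f 12 96 ee d6 c2 3d  cf cb 24 de af 35 94 9a  |.......=..$..5
00000040  51 ec a1 f6 11 97 9e c5  20 b4 18 51 5b 45 54 4c  |Q....... ..Q[E
00000050  8a 80 98 09 e0 9e 9e 02  de de de de de de de e6  |..............
00000060  be be be be be be be be  1f 86 86 45 dd 30 22 41  |...........E.0
00000070  7a 73 d7 9f 9f 9f 9f 1c  b3 8c a1 bb b0 a9 d5 e3  |zs............
00000080  6f d0 fb 6c a1 c7 43 ec  67                       |o..l..C.g     
                                                                           
                                                                           
                                                                           
                                                                           
                                                                           


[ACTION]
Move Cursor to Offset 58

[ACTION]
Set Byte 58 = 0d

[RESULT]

00000000  4d 5a d0 f6 a4 14 a3 6e  23 22 24 4d a2 c7 ac 4d  |MZ.....n#"$M..
00000010  4d 4d 4d 4d 4d be b7 f7  f7 f7 f7 f7 f7 f7 a6 ac  |MMMMM.........
00000020  a7 8a e9 2a 61 a2 a6 e6  27 17 b7 33 33 33 33 33  |...*a...'..333
00000030  e1 7f 12 96 ee d6 c2 3d  cf cb 0D de af 35 94 9a  |.......=.....5
00000040  51 ec a1 f6 11 97 9e c5  20 b4 18 51 5b 45 54 4c  |Q....... ..Q[E
00000050  8a 80 98 09 e0 9e 9e 02  de de de de de de de e6  |..............
00000060  be be be be be be be be  1f 86 86 45 dd 30 22 41  |...........E.0
00000070  7a 73 d7 9f 9f 9f 9f 1c  b3 8c a1 bb b0 a9 d5 e3  |zs............
00000080  6f d0 fb 6c a1 c7 43 ec  67                       |o..l..C.g     
                                                                           
                                                                           
                                                                           
                                                                           
                                                                           


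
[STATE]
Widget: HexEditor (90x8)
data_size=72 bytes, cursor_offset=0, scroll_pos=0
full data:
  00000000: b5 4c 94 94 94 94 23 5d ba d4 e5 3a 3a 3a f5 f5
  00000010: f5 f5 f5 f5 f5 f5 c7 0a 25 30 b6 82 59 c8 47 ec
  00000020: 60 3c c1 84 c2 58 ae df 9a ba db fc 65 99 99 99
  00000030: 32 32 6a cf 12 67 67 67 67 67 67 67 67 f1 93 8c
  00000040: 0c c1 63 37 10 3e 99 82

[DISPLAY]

00000000  B5 4c 94 94 94 94 23 5d  ba d4 e5 3a 3a 3a f5 f5  |.L....#]...:::..|            
00000010  f5 f5 f5 f5 f5 f5 c7 0a  25 30 b6 82 59 c8 47 ec  |........%0..Y.G.|            
00000020  60 3c c1 84 c2 58 ae df  9a ba db fc 65 99 99 99  |`<...X......e...|            
00000030  32 32 6a cf 12 67 67 67  67 67 67 67 67 f1 93 8c  |22j..gggggggg...|            
00000040  0c c1 63 37 10 3e 99 82                           |..c7.>..        |            
                                                                                          
                                                                                          
                                                                                          


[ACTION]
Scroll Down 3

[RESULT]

00000030  32 32 6a cf 12 67 67 67  67 67 67 67 67 f1 93 8c  |22j..gggggggg...|            
00000040  0c c1 63 37 10 3e 99 82                           |..c7.>..        |            
                                                                                          
                                                                                          
                                                                                          
                                                                                          
                                                                                          
                                                                                          


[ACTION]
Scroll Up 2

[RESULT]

00000010  f5 f5 f5 f5 f5 f5 c7 0a  25 30 b6 82 59 c8 47 ec  |........%0..Y.G.|            
00000020  60 3c c1 84 c2 58 ae df  9a ba db fc 65 99 99 99  |`<...X......e...|            
00000030  32 32 6a cf 12 67 67 67  67 67 67 67 67 f1 93 8c  |22j..gggggggg...|            
00000040  0c c1 63 37 10 3e 99 82                           |..c7.>..        |            
                                                                                          
                                                                                          
                                                                                          
                                                                                          


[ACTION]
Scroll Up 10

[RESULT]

00000000  B5 4c 94 94 94 94 23 5d  ba d4 e5 3a 3a 3a f5 f5  |.L....#]...:::..|            
00000010  f5 f5 f5 f5 f5 f5 c7 0a  25 30 b6 82 59 c8 47 ec  |........%0..Y.G.|            
00000020  60 3c c1 84 c2 58 ae df  9a ba db fc 65 99 99 99  |`<...X......e...|            
00000030  32 32 6a cf 12 67 67 67  67 67 67 67 67 f1 93 8c  |22j..gggggggg...|            
00000040  0c c1 63 37 10 3e 99 82                           |..c7.>..        |            
                                                                                          
                                                                                          
                                                                                          


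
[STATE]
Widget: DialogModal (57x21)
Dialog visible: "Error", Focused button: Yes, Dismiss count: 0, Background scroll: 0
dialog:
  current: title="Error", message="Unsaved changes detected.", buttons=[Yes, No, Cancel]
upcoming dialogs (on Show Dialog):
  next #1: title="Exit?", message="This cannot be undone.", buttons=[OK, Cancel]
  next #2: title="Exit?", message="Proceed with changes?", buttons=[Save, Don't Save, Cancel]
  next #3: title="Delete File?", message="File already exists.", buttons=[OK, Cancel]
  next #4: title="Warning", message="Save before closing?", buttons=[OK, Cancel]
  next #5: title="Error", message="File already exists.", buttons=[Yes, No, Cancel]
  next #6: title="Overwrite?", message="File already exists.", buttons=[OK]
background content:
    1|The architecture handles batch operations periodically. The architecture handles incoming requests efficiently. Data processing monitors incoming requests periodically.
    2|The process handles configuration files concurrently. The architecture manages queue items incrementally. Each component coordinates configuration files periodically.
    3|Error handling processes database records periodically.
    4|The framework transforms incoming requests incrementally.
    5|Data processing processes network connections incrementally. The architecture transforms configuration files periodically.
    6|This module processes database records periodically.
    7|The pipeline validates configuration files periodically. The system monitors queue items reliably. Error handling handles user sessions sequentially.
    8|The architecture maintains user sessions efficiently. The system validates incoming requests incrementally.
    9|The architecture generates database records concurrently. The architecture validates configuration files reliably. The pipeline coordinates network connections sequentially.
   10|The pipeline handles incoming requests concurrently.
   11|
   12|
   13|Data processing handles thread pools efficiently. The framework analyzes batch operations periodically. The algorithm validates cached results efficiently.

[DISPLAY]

The architecture handles batch operations periodically. T
The process handles configuration files concurrently. The
Error handling processes database records periodically.  
The framework transforms incoming requests incrementally.
Data processing processes network connections incremental
This module processes database records periodically.     
The pipeline validates configuration files periodically. 
The architecture maintains user sessions efficiently. The
The architectu┌───────────────────────────┐ concurrently.
The pipeline h│           Error           │urrently.     
              │ Unsaved changes detected. │              
              │    [Yes]  No   Cancel     │              
Data processin└───────────────────────────┘ently. The fra
                                                         
                                                         
                                                         
                                                         
                                                         
                                                         
                                                         
                                                         


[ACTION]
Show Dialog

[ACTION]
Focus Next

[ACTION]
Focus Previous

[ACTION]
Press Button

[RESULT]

The architecture handles batch operations periodically. T
The process handles configuration files concurrently. The
Error handling processes database records periodically.  
The framework transforms incoming requests incrementally.
Data processing processes network connections incremental
This module processes database records periodically.     
The pipeline validates configuration files periodically. 
The architecture maintains user sessions efficiently. The
The architecture generates database records concurrently.
The pipeline handles incoming requests concurrently.     
                                                         
                                                         
Data processing handles thread pools efficiently. The fra
                                                         
                                                         
                                                         
                                                         
                                                         
                                                         
                                                         
                                                         


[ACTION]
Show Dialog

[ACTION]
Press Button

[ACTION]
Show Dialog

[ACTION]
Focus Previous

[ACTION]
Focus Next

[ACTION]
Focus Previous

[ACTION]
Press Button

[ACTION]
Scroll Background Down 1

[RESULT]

The process handles configuration files concurrently. The
Error handling processes database records periodically.  
The framework transforms incoming requests incrementally.
Data processing processes network connections incremental
This module processes database records periodically.     
The pipeline validates configuration files periodically. 
The architecture maintains user sessions efficiently. The
The architecture generates database records concurrently.
The pipeline handles incoming requests concurrently.     
                                                         
                                                         
Data processing handles thread pools efficiently. The fra
                                                         
                                                         
                                                         
                                                         
                                                         
                                                         
                                                         
                                                         
                                                         


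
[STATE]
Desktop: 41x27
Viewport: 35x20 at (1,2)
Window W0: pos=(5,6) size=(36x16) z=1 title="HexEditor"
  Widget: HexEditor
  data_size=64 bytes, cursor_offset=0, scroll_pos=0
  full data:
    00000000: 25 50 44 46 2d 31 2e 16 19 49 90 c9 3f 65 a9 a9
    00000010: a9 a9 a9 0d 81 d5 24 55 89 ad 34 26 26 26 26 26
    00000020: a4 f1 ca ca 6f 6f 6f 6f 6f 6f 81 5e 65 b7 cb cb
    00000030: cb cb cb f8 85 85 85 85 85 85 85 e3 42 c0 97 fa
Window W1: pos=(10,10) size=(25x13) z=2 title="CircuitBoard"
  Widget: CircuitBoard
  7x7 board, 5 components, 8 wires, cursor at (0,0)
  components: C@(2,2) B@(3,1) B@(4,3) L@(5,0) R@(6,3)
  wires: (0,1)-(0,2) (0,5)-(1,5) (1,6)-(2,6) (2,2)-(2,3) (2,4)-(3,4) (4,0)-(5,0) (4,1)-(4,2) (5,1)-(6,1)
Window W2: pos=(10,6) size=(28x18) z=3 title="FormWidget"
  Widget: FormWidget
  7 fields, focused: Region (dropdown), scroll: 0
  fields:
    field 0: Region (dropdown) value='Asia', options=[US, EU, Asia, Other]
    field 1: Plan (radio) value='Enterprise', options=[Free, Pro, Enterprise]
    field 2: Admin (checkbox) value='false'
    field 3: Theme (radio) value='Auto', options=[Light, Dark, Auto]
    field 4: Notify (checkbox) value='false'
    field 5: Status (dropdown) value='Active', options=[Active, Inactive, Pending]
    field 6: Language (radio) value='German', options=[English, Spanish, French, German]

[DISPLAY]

                                   
                                   
                                   
                                   
    ┏━━━━┏━━━━━━━━━━━━━━━━━━━━━━━━━
    ┃ Hex┃ FormWidget              
    ┠────┠─────────────────────────
    ┃0000┃> Region:     [Asia     ▼
    ┃0000┃  Plan:       ( ) Free  (
    ┃0000┃  Admin:      [ ]        
    ┃0000┃  Theme:      ( ) Light  
    ┃    ┃  Notify:     [ ]        
    ┃    ┃  Status:     [Active   ▼
    ┃    ┃  Language:   ( ) English
    ┃    ┃                         
    ┃    ┃                         
    ┃    ┃                         
    ┃    ┃                         
    ┃    ┃                         
    ┗━━━━┃                         


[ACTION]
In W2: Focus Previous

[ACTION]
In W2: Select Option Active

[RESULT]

                                   
                                   
                                   
                                   
    ┏━━━━┏━━━━━━━━━━━━━━━━━━━━━━━━━
    ┃ Hex┃ FormWidget              
    ┠────┠─────────────────────────
    ┃0000┃  Region:     [Asia     ▼
    ┃0000┃  Plan:       ( ) Free  (
    ┃0000┃  Admin:      [ ]        
    ┃0000┃  Theme:      ( ) Light  
    ┃    ┃  Notify:     [ ]        
    ┃    ┃  Status:     [Active   ▼
    ┃    ┃> Language:   ( ) English
    ┃    ┃                         
    ┃    ┃                         
    ┃    ┃                         
    ┃    ┃                         
    ┃    ┃                         
    ┗━━━━┃                         


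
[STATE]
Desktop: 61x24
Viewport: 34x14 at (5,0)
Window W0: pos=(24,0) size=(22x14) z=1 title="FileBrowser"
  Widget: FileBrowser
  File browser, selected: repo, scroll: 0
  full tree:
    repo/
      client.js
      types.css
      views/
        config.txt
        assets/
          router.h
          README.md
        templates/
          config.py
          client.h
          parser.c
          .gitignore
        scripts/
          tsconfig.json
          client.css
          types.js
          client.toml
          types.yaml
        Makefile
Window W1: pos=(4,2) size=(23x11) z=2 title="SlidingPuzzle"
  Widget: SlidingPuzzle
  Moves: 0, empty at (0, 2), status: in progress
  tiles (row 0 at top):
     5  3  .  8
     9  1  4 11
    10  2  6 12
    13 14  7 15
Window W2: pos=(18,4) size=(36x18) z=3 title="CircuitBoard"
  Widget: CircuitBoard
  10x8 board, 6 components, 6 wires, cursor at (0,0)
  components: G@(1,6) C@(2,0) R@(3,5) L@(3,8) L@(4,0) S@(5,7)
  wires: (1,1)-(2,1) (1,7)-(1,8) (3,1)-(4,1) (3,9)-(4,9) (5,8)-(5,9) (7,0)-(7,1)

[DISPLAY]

                   ┏━━━━━━━━━━━━━━
                   ┃ FileBrowser  
━━━━━━━━━━━━━━━━━━━━━┓────────────
 SlidingPuzzle       ┃[-] repo/   
─────────────┏━━━━━━━━━━━━━━━━━━━━
┌────┬────┬──┃ CircuitBoard       
│  5 │  3 │  ┠────────────────────
├────┼────┼──┃   0 1 2 3 4 5 6 7 8
│  9 │  1 │  ┃0  [.]              
├────┼────┼──┃                    
│ 10 │  2 │  ┃1       ·           
├────┼────┼──┃        │           
━━━━━━━━━━━━━┃2   C   ·           
             ┃                    


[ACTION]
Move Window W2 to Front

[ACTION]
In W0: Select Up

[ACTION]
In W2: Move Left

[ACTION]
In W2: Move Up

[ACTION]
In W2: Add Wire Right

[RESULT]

                   ┏━━━━━━━━━━━━━━
                   ┃ FileBrowser  
━━━━━━━━━━━━━━━━━━━━━┓────────────
 SlidingPuzzle       ┃[-] repo/   
─────────────┏━━━━━━━━━━━━━━━━━━━━
┌────┬────┬──┃ CircuitBoard       
│  5 │  3 │  ┠────────────────────
├────┼────┼──┃   0 1 2 3 4 5 6 7 8
│  9 │  1 │  ┃0  [.]─ ·           
├────┼────┼──┃                    
│ 10 │  2 │  ┃1       ·           
├────┼────┼──┃        │           
━━━━━━━━━━━━━┃2   C   ·           
             ┃                    


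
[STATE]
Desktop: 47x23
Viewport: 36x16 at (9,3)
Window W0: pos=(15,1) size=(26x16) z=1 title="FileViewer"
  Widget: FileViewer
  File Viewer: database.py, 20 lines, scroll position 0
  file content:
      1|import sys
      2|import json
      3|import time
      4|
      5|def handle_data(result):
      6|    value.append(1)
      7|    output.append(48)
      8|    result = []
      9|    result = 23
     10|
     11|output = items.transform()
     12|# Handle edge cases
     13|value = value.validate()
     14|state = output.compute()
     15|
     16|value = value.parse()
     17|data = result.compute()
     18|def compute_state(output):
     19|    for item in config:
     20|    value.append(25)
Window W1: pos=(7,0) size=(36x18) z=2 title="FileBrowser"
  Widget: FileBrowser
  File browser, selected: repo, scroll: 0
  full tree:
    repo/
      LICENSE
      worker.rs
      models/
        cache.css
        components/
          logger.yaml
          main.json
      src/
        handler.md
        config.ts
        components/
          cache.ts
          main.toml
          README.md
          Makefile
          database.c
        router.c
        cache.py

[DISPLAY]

 [-] repo/                       ┃  
   LICENSE                       ┃  
   worker.rs                     ┃  
   [+] models/                   ┃  
   [+] src/                      ┃  
                                 ┃  
                                 ┃  
                                 ┃  
                                 ┃  
                                 ┃  
                                 ┃  
                                 ┃  
                                 ┃  
                                 ┃  
━━━━━━━━━━━━━━━━━━━━━━━━━━━━━━━━━┛  
                                    


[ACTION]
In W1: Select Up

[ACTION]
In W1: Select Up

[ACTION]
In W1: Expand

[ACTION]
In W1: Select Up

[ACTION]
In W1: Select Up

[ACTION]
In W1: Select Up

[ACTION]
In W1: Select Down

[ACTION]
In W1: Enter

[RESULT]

 [-] repo/                       ┃  
 > LICENSE                       ┃  
   worker.rs                     ┃  
   [+] models/                   ┃  
   [+] src/                      ┃  
                                 ┃  
                                 ┃  
                                 ┃  
                                 ┃  
                                 ┃  
                                 ┃  
                                 ┃  
                                 ┃  
                                 ┃  
━━━━━━━━━━━━━━━━━━━━━━━━━━━━━━━━━┛  
                                    


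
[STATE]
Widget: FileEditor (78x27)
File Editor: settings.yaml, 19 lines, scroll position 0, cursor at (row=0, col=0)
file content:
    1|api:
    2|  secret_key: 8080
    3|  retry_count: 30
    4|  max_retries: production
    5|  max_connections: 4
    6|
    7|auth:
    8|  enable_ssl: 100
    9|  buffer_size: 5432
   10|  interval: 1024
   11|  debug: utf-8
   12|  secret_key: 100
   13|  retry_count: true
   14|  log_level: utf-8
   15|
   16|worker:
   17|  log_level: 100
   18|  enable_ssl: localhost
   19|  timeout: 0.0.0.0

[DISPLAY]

█pi:                                                                         ▲
  secret_key: 8080                                                           █
  retry_count: 30                                                            ░
  max_retries: production                                                    ░
  max_connections: 4                                                         ░
                                                                             ░
auth:                                                                        ░
  enable_ssl: 100                                                            ░
  buffer_size: 5432                                                          ░
  interval: 1024                                                             ░
  debug: utf-8                                                               ░
  secret_key: 100                                                            ░
  retry_count: true                                                          ░
  log_level: utf-8                                                           ░
                                                                             ░
worker:                                                                      ░
  log_level: 100                                                             ░
  enable_ssl: localhost                                                      ░
  timeout: 0.0.0.0                                                           ░
                                                                             ░
                                                                             ░
                                                                             ░
                                                                             ░
                                                                             ░
                                                                             ░
                                                                             ░
                                                                             ▼


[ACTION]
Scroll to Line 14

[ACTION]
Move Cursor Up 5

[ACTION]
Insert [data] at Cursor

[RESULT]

data█pi:                                                                     ▲
  secret_key: 8080                                                           █
  retry_count: 30                                                            ░
  max_retries: production                                                    ░
  max_connections: 4                                                         ░
                                                                             ░
auth:                                                                        ░
  enable_ssl: 100                                                            ░
  buffer_size: 5432                                                          ░
  interval: 1024                                                             ░
  debug: utf-8                                                               ░
  secret_key: 100                                                            ░
  retry_count: true                                                          ░
  log_level: utf-8                                                           ░
                                                                             ░
worker:                                                                      ░
  log_level: 100                                                             ░
  enable_ssl: localhost                                                      ░
  timeout: 0.0.0.0                                                           ░
                                                                             ░
                                                                             ░
                                                                             ░
                                                                             ░
                                                                             ░
                                                                             ░
                                                                             ░
                                                                             ▼


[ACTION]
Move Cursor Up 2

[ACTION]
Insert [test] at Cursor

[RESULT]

datatest█pi:                                                                 ▲
  secret_key: 8080                                                           █
  retry_count: 30                                                            ░
  max_retries: production                                                    ░
  max_connections: 4                                                         ░
                                                                             ░
auth:                                                                        ░
  enable_ssl: 100                                                            ░
  buffer_size: 5432                                                          ░
  interval: 1024                                                             ░
  debug: utf-8                                                               ░
  secret_key: 100                                                            ░
  retry_count: true                                                          ░
  log_level: utf-8                                                           ░
                                                                             ░
worker:                                                                      ░
  log_level: 100                                                             ░
  enable_ssl: localhost                                                      ░
  timeout: 0.0.0.0                                                           ░
                                                                             ░
                                                                             ░
                                                                             ░
                                                                             ░
                                                                             ░
                                                                             ░
                                                                             ░
                                                                             ▼


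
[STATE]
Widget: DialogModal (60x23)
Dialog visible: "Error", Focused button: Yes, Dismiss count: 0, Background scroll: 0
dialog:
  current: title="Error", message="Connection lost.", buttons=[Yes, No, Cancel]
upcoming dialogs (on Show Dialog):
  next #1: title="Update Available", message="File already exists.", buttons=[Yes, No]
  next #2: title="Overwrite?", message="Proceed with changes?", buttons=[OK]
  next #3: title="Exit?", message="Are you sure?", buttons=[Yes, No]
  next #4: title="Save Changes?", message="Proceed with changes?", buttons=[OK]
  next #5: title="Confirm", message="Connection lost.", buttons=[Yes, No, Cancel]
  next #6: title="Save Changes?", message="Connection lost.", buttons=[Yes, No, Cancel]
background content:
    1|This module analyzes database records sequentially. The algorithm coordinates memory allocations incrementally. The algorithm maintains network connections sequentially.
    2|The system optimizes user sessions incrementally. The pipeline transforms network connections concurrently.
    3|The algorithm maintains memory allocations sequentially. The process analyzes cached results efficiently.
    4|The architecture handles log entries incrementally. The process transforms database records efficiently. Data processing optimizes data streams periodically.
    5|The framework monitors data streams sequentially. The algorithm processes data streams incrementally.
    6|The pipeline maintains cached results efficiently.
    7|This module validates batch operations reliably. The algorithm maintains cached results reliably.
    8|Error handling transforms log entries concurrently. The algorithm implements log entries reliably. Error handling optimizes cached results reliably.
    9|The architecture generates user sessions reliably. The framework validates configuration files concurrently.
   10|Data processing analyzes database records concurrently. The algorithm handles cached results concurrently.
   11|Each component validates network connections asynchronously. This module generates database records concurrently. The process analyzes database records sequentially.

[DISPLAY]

This module analyzes database records sequentially. The algo
The system optimizes user sessions incrementally. The pipeli
The algorithm maintains memory allocations sequentially. The
The architecture handles log entries incrementally. The proc
The framework monitors data streams sequentially. The algori
The pipeline maintains cached results efficiently.          
This module validates batch operations reliably. The algorit
Error handling transforms log entries concurrently. The algo
The architecture generates user sessions reliably. The frame
Data processing an┌─────────────────────┐ concurrently. The 
Each component val│        Error        │ons asynchronously.
                  │   Connection lost.  │                   
                  │ [Yes]  No   Cancel  │                   
                  └─────────────────────┘                   
                                                            
                                                            
                                                            
                                                            
                                                            
                                                            
                                                            
                                                            
                                                            


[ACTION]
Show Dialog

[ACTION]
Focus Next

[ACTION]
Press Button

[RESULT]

This module analyzes database records sequentially. The algo
The system optimizes user sessions incrementally. The pipeli
The algorithm maintains memory allocations sequentially. The
The architecture handles log entries incrementally. The proc
The framework monitors data streams sequentially. The algori
The pipeline maintains cached results efficiently.          
This module validates batch operations reliably. The algorit
Error handling transforms log entries concurrently. The algo
The architecture generates user sessions reliably. The frame
Data processing analyzes database records concurrently. The 
Each component validates network connections asynchronously.
                                                            
                                                            
                                                            
                                                            
                                                            
                                                            
                                                            
                                                            
                                                            
                                                            
                                                            
                                                            


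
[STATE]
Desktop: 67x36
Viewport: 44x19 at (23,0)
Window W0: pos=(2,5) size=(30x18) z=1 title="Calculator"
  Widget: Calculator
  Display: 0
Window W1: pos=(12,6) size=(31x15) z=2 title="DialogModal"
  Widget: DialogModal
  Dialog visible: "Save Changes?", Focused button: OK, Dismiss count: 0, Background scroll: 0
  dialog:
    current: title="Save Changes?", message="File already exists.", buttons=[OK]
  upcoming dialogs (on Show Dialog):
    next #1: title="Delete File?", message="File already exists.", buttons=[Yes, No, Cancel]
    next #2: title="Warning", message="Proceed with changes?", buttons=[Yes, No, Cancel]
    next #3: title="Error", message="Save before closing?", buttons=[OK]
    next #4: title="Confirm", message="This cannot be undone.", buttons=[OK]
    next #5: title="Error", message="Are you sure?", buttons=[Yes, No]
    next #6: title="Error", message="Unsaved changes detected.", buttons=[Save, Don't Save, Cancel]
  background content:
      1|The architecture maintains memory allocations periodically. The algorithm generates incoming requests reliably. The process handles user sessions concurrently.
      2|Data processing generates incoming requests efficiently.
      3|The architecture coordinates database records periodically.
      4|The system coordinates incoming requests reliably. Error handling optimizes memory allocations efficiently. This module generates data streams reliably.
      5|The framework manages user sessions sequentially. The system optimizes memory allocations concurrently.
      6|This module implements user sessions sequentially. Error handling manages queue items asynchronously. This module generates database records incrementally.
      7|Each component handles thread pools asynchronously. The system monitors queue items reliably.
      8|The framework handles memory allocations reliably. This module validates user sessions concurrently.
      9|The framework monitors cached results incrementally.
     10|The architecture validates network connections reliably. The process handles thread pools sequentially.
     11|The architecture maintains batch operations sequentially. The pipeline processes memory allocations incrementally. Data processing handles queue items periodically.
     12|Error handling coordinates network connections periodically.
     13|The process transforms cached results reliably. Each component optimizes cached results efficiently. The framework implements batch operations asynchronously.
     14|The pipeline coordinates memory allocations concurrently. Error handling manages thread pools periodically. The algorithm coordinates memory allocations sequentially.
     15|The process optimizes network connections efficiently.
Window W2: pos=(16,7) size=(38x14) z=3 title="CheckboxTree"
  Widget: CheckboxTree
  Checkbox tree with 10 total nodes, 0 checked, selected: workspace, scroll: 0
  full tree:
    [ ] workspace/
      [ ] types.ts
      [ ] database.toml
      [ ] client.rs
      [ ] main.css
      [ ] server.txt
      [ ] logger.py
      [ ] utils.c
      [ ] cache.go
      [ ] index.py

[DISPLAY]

                                            
                                            
                                            
                                            
                                            
━━━━━━━━┓                                   
━━━━━━━━━━━━━━━━━━━┓                        
━━━━━━━━━━━━━━━━━━━━━━━━━━━━━━┓             
boxTree                       ┃             
──────────────────────────────┨             
orkspace/                     ┃             
 types.ts                     ┃             
 database.toml                ┃             
 client.rs                    ┃             
 main.css                     ┃             
 server.txt                   ┃             
 logger.py                    ┃             
 utils.c                      ┃             
 cache.go                     ┃             


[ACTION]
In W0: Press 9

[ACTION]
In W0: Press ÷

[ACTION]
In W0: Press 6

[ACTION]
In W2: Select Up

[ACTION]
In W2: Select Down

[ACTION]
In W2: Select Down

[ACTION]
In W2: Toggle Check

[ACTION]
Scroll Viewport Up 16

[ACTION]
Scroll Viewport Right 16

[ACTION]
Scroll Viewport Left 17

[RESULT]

                                            
                                            
                                            
                                            
                                            
━━━━━━━━━━━━━━━━━━━━━━━━━┓                  
lculat┏━━━━━━━━━━━━━━━━━━━━━━━━━━━━━┓       
──────┃ Di┏━━━━━━━━━━━━━━━━━━━━━━━━━━━━━━━━━
      ┠───┃ CheckboxTree                    
─┬───┬┃The┠─────────────────────────────────
 │ 8 │┃Dat┃ [-] workspace/                  
─┼───┼┃The┃   [ ] types.ts                  
 │ 5 │┃Th┌┃>  [x] database.toml             
─┼───┼┃Th│┃   [ ] client.rs                 
 │ 2 │┃Th│┃   [ ] main.css                  
─┼───┼┃Ea│┃   [ ] server.txt                
 │ . │┃Th└┃   [ ] logger.py                 
─┼───┼┃The┃   [ ] utils.c                   
 │ MC│┃The┃   [ ] cache.go                  
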